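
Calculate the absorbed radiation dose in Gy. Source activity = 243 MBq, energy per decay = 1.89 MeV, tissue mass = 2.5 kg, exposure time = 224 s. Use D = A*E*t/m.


A = 243 MBq = 2.4300e+08 Bq
E = 1.89 MeV = 3.02778e-13 J
D = A*E*t/m = 2.4300e+08*3.02778e-13*224/2.5
D = 0.006592 Gy


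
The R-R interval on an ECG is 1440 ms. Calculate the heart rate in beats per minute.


HR = 60 / RR_interval(s)
RR = 1440 ms = 1.44 s
HR = 60 / 1.44 = 41.67 bpm


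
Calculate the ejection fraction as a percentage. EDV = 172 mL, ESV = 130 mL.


SV = EDV - ESV = 172 - 130 = 42 mL
EF = SV/EDV * 100 = 42/172 * 100
EF = 24.42%


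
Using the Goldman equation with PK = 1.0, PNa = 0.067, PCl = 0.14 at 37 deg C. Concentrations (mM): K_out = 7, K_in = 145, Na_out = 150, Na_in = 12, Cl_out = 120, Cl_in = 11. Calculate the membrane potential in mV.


Vm = (RT/F)*ln((PK*Ko + PNa*Nao + PCl*Cli)/(PK*Ki + PNa*Nai + PCl*Clo))
Numer = 18.59, Denom = 162.604
Vm = -57.96 mV


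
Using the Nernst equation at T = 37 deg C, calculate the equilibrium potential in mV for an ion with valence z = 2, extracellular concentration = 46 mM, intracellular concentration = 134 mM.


E = (RT/(zF)) * ln(C_out/C_in)
T = 37 + 273.15 = 310.15 K
E = (8.314 * 310.15 / (2 * 96485)) * ln(46/134)
E = -14.29 mV


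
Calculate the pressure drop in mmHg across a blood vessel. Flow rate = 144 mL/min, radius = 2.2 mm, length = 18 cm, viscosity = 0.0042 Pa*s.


dP = 8*mu*L*Q / (pi*r^4)
Q = 144 mL/min = 2.4e-06 m^3/s
dP = 197.234 Pa = 197.234 / 133.322 mmHg = 1.479 mmHg


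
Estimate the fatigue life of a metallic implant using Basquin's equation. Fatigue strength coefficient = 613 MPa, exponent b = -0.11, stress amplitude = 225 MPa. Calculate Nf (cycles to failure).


sigma_a = sigma_f' * (2Nf)^b
2Nf = (sigma_a/sigma_f')^(1/b)
2Nf = (225/613)^(1/-0.11)
2Nf = 9058.8346
Nf = 4529


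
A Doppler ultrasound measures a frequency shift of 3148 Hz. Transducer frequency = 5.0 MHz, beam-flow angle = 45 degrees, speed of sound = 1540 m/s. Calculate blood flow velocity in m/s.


v = fd * c / (2 * f0 * cos(theta))
v = 3148 * 1540 / (2 * 5.0000e+06 * cos(45))
v = 0.6856 m/s


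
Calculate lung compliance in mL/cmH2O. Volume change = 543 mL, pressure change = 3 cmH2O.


C = dV / dP
C = 543 / 3
C = 181 mL/cmH2O


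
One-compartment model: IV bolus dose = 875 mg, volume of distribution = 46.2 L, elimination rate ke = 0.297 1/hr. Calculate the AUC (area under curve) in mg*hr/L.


C0 = Dose/Vd = 875/46.2 = 18.9394 mg/L
AUC = C0/ke = 18.9394/0.297
AUC = 63.77 mg*hr/L


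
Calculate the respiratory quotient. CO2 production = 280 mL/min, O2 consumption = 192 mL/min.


RQ = VCO2 / VO2
RQ = 280 / 192
RQ = 1.458


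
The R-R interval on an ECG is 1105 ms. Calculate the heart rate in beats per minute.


HR = 60 / RR_interval(s)
RR = 1105 ms = 1.105 s
HR = 60 / 1.105 = 54.3 bpm


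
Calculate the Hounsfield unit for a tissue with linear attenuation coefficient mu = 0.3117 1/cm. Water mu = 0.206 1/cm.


HU = ((mu_tissue - mu_water) / mu_water) * 1000
HU = ((0.3117 - 0.206) / 0.206) * 1000
HU = 513.1


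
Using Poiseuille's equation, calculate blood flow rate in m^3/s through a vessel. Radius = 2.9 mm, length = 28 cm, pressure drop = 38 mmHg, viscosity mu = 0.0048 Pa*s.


Q = pi*r^4*dP / (8*mu*L)
r = 0.0029 m, L = 0.28 m
dP = 38 mmHg = 5066.236 Pa
Q = 1.0470e-04 m^3/s


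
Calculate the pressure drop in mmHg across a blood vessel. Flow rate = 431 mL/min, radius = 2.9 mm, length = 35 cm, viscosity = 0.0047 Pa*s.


dP = 8*mu*L*Q / (pi*r^4)
Q = 431 mL/min = 7.18333e-06 m^3/s
dP = 425.441 Pa = 425.441 / 133.322 mmHg = 3.191 mmHg


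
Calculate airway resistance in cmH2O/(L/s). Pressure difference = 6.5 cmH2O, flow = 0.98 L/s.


R = dP / flow
R = 6.5 / 0.98
R = 6.633 cmH2O/(L/s)


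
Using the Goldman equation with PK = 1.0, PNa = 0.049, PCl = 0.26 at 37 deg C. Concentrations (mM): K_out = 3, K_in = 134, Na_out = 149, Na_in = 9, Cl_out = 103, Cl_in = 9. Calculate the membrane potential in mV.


Vm = (RT/F)*ln((PK*Ko + PNa*Nao + PCl*Cli)/(PK*Ki + PNa*Nai + PCl*Clo))
Numer = 12.641, Denom = 161.221
Vm = -68.04 mV


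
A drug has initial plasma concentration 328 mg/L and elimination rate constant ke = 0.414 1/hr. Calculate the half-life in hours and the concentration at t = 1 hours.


t_half = ln(2) / ke = 0.693147 / 0.414 = 1.674 hr
C(t) = C0 * exp(-ke*t) = 328 * exp(-0.414*1)
C(1) = 216.8 mg/L


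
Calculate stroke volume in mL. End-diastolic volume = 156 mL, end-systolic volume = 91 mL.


SV = EDV - ESV
SV = 156 - 91
SV = 65 mL


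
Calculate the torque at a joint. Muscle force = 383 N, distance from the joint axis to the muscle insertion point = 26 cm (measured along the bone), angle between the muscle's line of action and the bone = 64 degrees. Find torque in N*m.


Torque = F * d * sin(theta)   (moment arm = d*sin(theta))
d = 26 cm = 0.26 m
Torque = 383 * 0.26 * sin(64)
Torque = 89.5 N*m


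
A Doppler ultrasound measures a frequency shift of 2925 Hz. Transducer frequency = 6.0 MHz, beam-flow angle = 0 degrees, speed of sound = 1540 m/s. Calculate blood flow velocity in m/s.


v = fd * c / (2 * f0 * cos(theta))
v = 2925 * 1540 / (2 * 6.0000e+06 * cos(0))
v = 0.3754 m/s


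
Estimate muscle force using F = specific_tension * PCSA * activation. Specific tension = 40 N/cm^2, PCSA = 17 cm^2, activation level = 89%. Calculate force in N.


F = sigma * PCSA * activation
F = 40 * 17 * 0.89
F = 605.2 N


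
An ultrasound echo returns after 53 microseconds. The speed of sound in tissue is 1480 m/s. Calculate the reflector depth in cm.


depth = c * t / 2
t = 53 us = 5.3000e-05 s
depth = 1480 * 5.3000e-05 / 2
depth = 0.03922 m = 3.922 cm


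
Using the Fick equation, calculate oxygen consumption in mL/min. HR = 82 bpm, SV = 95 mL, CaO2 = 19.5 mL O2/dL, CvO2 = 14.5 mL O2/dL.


CO = HR*SV = 82*95/1000 = 7.79 L/min
a-v O2 diff = 19.5 - 14.5 = 5 mL/dL
VO2 = CO * (CaO2-CvO2) * 10 dL/L
VO2 = 7.79 * 5 * 10
VO2 = 389.5 mL/min


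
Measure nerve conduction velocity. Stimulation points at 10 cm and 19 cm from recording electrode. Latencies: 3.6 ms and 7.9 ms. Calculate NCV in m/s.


Distance = (19 - 10) / 100 = 0.09 m
dt = (7.9 - 3.6) / 1000 = 0.0043 s
NCV = dist / dt = 20.93 m/s


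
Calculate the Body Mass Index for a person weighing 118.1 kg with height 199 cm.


BMI = weight / height^2
height = 199 cm = 1.99 m
BMI = 118.1 / 1.99^2
BMI = 29.82 kg/m^2


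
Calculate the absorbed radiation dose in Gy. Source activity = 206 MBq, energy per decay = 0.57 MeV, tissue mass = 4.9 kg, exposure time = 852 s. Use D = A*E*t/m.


A = 206 MBq = 2.0600e+08 Bq
E = 0.57 MeV = 9.1314e-14 J
D = A*E*t/m = 2.0600e+08*9.1314e-14*852/4.9
D = 0.003271 Gy


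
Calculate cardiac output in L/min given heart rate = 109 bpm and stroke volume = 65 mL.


CO = HR * SV
CO = 109 * 65 / 1000
CO = 7.085 L/min


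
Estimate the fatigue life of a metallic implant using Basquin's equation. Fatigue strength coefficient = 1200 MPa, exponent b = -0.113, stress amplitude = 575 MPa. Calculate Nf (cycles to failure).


sigma_a = sigma_f' * (2Nf)^b
2Nf = (sigma_a/sigma_f')^(1/b)
2Nf = (575/1200)^(1/-0.113)
2Nf = 672.28315
Nf = 336.1


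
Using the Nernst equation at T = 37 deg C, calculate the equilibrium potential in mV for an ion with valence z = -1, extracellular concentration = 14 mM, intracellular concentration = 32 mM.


E = (RT/(zF)) * ln(C_out/C_in)
T = 37 + 273.15 = 310.15 K
E = (8.314 * 310.15 / (-1 * 96485)) * ln(14/32)
E = 22.09 mV


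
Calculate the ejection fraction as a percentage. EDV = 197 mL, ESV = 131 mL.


SV = EDV - ESV = 197 - 131 = 66 mL
EF = SV/EDV * 100 = 66/197 * 100
EF = 33.5%


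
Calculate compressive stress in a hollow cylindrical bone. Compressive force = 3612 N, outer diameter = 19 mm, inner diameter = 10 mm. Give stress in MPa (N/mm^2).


A = pi*(r_o^2 - r_i^2)
r_o = 9.5 mm, r_i = 5 mm
A = 204.989 mm^2
sigma = F/A = 3612 / 204.989
sigma = 17.62 MPa


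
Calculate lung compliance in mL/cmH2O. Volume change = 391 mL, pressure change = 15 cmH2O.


C = dV / dP
C = 391 / 15
C = 26.07 mL/cmH2O


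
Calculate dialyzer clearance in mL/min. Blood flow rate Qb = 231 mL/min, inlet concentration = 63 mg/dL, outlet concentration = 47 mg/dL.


K = Qb * (Cb_in - Cb_out) / Cb_in
K = 231 * (63 - 47) / 63
K = 58.67 mL/min


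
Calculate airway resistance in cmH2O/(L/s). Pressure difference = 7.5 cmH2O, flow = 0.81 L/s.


R = dP / flow
R = 7.5 / 0.81
R = 9.259 cmH2O/(L/s)


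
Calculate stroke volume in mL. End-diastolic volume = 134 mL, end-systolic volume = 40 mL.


SV = EDV - ESV
SV = 134 - 40
SV = 94 mL


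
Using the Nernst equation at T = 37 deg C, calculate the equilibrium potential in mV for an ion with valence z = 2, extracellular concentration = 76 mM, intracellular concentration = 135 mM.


E = (RT/(zF)) * ln(C_out/C_in)
T = 37 + 273.15 = 310.15 K
E = (8.314 * 310.15 / (2 * 96485)) * ln(76/135)
E = -7.677 mV


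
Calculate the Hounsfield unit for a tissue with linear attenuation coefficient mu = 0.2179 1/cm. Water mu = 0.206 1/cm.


HU = ((mu_tissue - mu_water) / mu_water) * 1000
HU = ((0.2179 - 0.206) / 0.206) * 1000
HU = 57.77


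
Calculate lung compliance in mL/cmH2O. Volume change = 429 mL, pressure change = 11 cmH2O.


C = dV / dP
C = 429 / 11
C = 39 mL/cmH2O


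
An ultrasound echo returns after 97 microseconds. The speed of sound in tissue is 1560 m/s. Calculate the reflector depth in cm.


depth = c * t / 2
t = 97 us = 9.7000e-05 s
depth = 1560 * 9.7000e-05 / 2
depth = 0.07566 m = 7.566 cm


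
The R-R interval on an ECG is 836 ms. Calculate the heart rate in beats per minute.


HR = 60 / RR_interval(s)
RR = 836 ms = 0.836 s
HR = 60 / 0.836 = 71.77 bpm


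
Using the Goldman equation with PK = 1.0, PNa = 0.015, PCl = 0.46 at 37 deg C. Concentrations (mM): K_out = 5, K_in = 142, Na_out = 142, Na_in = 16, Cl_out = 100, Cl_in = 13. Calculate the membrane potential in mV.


Vm = (RT/F)*ln((PK*Ko + PNa*Nao + PCl*Cli)/(PK*Ki + PNa*Nai + PCl*Clo))
Numer = 13.11, Denom = 188.24
Vm = -71.21 mV


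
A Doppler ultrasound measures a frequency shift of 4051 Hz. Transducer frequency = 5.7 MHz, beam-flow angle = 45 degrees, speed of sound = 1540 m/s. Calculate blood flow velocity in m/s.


v = fd * c / (2 * f0 * cos(theta))
v = 4051 * 1540 / (2 * 5.7000e+06 * cos(45))
v = 0.7739 m/s


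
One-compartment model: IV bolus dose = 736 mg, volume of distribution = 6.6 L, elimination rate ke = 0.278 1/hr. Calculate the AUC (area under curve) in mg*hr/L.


C0 = Dose/Vd = 736/6.6 = 111.515 mg/L
AUC = C0/ke = 111.515/0.278
AUC = 401.1 mg*hr/L


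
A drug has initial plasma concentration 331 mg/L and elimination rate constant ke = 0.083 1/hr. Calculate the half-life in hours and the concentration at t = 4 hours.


t_half = ln(2) / ke = 0.693147 / 0.083 = 8.351 hr
C(t) = C0 * exp(-ke*t) = 331 * exp(-0.083*4)
C(4) = 237.5 mg/L


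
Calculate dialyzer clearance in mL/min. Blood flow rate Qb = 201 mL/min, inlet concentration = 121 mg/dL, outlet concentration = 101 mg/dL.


K = Qb * (Cb_in - Cb_out) / Cb_in
K = 201 * (121 - 101) / 121
K = 33.22 mL/min


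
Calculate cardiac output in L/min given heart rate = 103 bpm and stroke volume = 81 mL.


CO = HR * SV
CO = 103 * 81 / 1000
CO = 8.343 L/min


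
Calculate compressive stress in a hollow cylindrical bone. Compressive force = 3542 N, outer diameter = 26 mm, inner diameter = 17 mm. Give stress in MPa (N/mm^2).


A = pi*(r_o^2 - r_i^2)
r_o = 13 mm, r_i = 8.5 mm
A = 303.949 mm^2
sigma = F/A = 3542 / 303.949
sigma = 11.65 MPa


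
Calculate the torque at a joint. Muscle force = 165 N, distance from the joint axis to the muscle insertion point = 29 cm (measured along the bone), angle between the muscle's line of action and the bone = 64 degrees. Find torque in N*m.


Torque = F * d * sin(theta)   (moment arm = d*sin(theta))
d = 29 cm = 0.29 m
Torque = 165 * 0.29 * sin(64)
Torque = 43.01 N*m


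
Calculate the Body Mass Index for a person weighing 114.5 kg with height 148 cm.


BMI = weight / height^2
height = 148 cm = 1.48 m
BMI = 114.5 / 1.48^2
BMI = 52.27 kg/m^2


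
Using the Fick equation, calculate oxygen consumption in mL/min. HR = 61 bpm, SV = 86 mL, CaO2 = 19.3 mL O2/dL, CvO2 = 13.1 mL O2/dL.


CO = HR*SV = 61*86/1000 = 5.246 L/min
a-v O2 diff = 19.3 - 13.1 = 6.2 mL/dL
VO2 = CO * (CaO2-CvO2) * 10 dL/L
VO2 = 5.246 * 6.2 * 10
VO2 = 325.3 mL/min


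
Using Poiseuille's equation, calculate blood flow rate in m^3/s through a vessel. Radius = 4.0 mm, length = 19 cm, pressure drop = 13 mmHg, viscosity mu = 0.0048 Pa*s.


Q = pi*r^4*dP / (8*mu*L)
r = 0.004 m, L = 0.19 m
dP = 13 mmHg = 1733.186 Pa
Q = 1.9105e-04 m^3/s


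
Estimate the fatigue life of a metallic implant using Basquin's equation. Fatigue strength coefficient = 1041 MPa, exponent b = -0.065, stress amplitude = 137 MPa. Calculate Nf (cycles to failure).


sigma_a = sigma_f' * (2Nf)^b
2Nf = (sigma_a/sigma_f')^(1/b)
2Nf = (137/1041)^(1/-0.065)
2Nf = 3.5456414e+13
Nf = 1.7728e+13


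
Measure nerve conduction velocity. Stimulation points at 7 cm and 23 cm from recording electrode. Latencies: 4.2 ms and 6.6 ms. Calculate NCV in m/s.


Distance = (23 - 7) / 100 = 0.16 m
dt = (6.6 - 4.2) / 1000 = 0.0024 s
NCV = dist / dt = 66.67 m/s


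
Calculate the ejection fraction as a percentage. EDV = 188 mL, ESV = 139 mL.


SV = EDV - ESV = 188 - 139 = 49 mL
EF = SV/EDV * 100 = 49/188 * 100
EF = 26.06%


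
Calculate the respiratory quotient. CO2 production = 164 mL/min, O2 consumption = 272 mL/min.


RQ = VCO2 / VO2
RQ = 164 / 272
RQ = 0.6029


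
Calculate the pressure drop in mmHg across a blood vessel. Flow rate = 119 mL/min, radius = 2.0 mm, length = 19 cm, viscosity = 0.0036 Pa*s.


dP = 8*mu*L*Q / (pi*r^4)
Q = 119 mL/min = 1.98333e-06 m^3/s
dP = 215.909 Pa = 215.909 / 133.322 mmHg = 1.619 mmHg


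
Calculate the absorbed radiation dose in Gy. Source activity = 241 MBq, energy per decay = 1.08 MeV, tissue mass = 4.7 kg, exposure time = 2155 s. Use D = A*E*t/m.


A = 241 MBq = 2.4100e+08 Bq
E = 1.08 MeV = 1.73016e-13 J
D = A*E*t/m = 2.4100e+08*1.73016e-13*2155/4.7
D = 0.01912 Gy


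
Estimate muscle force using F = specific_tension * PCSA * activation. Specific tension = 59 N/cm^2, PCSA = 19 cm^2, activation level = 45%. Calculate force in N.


F = sigma * PCSA * activation
F = 59 * 19 * 0.45
F = 504.4 N


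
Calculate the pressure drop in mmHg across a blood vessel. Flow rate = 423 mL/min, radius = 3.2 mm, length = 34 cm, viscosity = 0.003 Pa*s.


dP = 8*mu*L*Q / (pi*r^4)
Q = 423 mL/min = 7.05e-06 m^3/s
dP = 174.634 Pa = 174.634 / 133.322 mmHg = 1.31 mmHg


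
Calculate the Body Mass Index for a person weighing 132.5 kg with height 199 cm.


BMI = weight / height^2
height = 199 cm = 1.99 m
BMI = 132.5 / 1.99^2
BMI = 33.46 kg/m^2


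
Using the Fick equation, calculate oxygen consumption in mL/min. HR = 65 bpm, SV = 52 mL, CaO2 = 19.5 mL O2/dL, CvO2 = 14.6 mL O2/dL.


CO = HR*SV = 65*52/1000 = 3.38 L/min
a-v O2 diff = 19.5 - 14.6 = 4.9 mL/dL
VO2 = CO * (CaO2-CvO2) * 10 dL/L
VO2 = 3.38 * 4.9 * 10
VO2 = 165.6 mL/min


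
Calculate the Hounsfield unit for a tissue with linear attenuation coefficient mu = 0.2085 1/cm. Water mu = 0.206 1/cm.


HU = ((mu_tissue - mu_water) / mu_water) * 1000
HU = ((0.2085 - 0.206) / 0.206) * 1000
HU = 12.14


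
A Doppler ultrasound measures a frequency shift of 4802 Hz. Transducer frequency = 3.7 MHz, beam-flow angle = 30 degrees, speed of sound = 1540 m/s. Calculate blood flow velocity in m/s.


v = fd * c / (2 * f0 * cos(theta))
v = 4802 * 1540 / (2 * 3.7000e+06 * cos(30))
v = 1.154 m/s


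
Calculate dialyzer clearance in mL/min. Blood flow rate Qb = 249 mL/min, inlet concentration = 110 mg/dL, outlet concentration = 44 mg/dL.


K = Qb * (Cb_in - Cb_out) / Cb_in
K = 249 * (110 - 44) / 110
K = 149.4 mL/min


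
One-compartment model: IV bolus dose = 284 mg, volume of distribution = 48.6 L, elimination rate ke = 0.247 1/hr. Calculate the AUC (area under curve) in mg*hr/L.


C0 = Dose/Vd = 284/48.6 = 5.84362 mg/L
AUC = C0/ke = 5.84362/0.247
AUC = 23.66 mg*hr/L


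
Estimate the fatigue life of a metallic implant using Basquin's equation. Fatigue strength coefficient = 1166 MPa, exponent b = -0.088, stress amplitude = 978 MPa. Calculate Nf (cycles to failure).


sigma_a = sigma_f' * (2Nf)^b
2Nf = (sigma_a/sigma_f')^(1/b)
2Nf = (978/1166)^(1/-0.088)
2Nf = 7.3743512
Nf = 3.687


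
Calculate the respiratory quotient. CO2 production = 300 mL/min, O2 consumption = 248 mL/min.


RQ = VCO2 / VO2
RQ = 300 / 248
RQ = 1.21


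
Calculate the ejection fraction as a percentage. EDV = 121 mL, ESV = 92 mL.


SV = EDV - ESV = 121 - 92 = 29 mL
EF = SV/EDV * 100 = 29/121 * 100
EF = 23.97%


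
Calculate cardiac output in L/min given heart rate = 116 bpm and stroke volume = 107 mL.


CO = HR * SV
CO = 116 * 107 / 1000
CO = 12.41 L/min


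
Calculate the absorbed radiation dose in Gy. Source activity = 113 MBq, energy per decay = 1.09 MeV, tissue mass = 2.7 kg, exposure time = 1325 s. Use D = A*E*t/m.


A = 113 MBq = 1.1300e+08 Bq
E = 1.09 MeV = 1.74618e-13 J
D = A*E*t/m = 1.1300e+08*1.74618e-13*1325/2.7
D = 0.009683 Gy


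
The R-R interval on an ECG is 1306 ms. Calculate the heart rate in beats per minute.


HR = 60 / RR_interval(s)
RR = 1306 ms = 1.306 s
HR = 60 / 1.306 = 45.94 bpm


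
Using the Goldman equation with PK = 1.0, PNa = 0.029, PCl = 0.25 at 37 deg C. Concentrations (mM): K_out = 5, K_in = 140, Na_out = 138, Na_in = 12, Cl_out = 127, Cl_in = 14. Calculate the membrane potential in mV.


Vm = (RT/F)*ln((PK*Ko + PNa*Nao + PCl*Cli)/(PK*Ki + PNa*Nai + PCl*Clo))
Numer = 12.502, Denom = 172.098
Vm = -70.08 mV


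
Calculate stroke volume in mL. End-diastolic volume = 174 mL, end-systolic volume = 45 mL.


SV = EDV - ESV
SV = 174 - 45
SV = 129 mL


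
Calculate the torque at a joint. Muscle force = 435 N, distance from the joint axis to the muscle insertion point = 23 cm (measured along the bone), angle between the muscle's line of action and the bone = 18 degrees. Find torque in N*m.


Torque = F * d * sin(theta)   (moment arm = d*sin(theta))
d = 23 cm = 0.23 m
Torque = 435 * 0.23 * sin(18)
Torque = 30.92 N*m


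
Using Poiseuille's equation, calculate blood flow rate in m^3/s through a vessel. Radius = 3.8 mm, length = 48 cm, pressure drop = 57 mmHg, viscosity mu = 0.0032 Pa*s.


Q = pi*r^4*dP / (8*mu*L)
r = 0.0038 m, L = 0.48 m
dP = 57 mmHg = 7599.354 Pa
Q = 4.0512e-04 m^3/s


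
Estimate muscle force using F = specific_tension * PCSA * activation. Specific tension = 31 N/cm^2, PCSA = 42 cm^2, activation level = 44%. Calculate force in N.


F = sigma * PCSA * activation
F = 31 * 42 * 0.44
F = 572.9 N


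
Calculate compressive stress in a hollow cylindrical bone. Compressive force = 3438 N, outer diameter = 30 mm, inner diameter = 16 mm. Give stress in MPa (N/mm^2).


A = pi*(r_o^2 - r_i^2)
r_o = 15 mm, r_i = 8 mm
A = 505.796 mm^2
sigma = F/A = 3438 / 505.796
sigma = 6.797 MPa


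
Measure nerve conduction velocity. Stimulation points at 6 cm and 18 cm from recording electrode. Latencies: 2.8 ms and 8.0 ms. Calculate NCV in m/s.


Distance = (18 - 6) / 100 = 0.12 m
dt = (8.0 - 2.8) / 1000 = 0.0052 s
NCV = dist / dt = 23.08 m/s


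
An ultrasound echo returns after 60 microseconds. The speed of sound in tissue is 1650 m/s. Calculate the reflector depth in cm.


depth = c * t / 2
t = 60 us = 6.0000e-05 s
depth = 1650 * 6.0000e-05 / 2
depth = 0.0495 m = 4.95 cm


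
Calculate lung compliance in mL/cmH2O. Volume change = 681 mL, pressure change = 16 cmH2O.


C = dV / dP
C = 681 / 16
C = 42.56 mL/cmH2O


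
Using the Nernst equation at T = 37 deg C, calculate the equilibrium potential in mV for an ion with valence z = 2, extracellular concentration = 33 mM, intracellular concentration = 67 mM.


E = (RT/(zF)) * ln(C_out/C_in)
T = 37 + 273.15 = 310.15 K
E = (8.314 * 310.15 / (2 * 96485)) * ln(33/67)
E = -9.463 mV


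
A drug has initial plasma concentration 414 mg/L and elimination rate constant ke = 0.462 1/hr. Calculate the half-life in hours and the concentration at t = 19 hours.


t_half = ln(2) / ke = 0.693147 / 0.462 = 1.5 hr
C(t) = C0 * exp(-ke*t) = 414 * exp(-0.462*19)
C(19) = 0.06379 mg/L


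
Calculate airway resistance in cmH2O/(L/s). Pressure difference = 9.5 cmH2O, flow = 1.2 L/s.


R = dP / flow
R = 9.5 / 1.2
R = 7.917 cmH2O/(L/s)


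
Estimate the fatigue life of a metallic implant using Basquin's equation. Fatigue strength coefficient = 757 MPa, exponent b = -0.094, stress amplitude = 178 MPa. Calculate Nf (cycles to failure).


sigma_a = sigma_f' * (2Nf)^b
2Nf = (sigma_a/sigma_f')^(1/b)
2Nf = (178/757)^(1/-0.094)
2Nf = 4875747.9
Nf = 2.4379e+06


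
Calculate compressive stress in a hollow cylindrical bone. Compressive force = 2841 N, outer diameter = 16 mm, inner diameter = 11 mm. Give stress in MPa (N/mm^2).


A = pi*(r_o^2 - r_i^2)
r_o = 8 mm, r_i = 5.5 mm
A = 106.029 mm^2
sigma = F/A = 2841 / 106.029
sigma = 26.79 MPa


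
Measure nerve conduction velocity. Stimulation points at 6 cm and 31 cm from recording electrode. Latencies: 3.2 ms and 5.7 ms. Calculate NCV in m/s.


Distance = (31 - 6) / 100 = 0.25 m
dt = (5.7 - 3.2) / 1000 = 0.0025 s
NCV = dist / dt = 100 m/s


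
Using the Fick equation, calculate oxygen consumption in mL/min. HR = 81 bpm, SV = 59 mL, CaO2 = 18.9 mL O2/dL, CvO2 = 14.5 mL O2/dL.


CO = HR*SV = 81*59/1000 = 4.779 L/min
a-v O2 diff = 18.9 - 14.5 = 4.4 mL/dL
VO2 = CO * (CaO2-CvO2) * 10 dL/L
VO2 = 4.779 * 4.4 * 10
VO2 = 210.3 mL/min


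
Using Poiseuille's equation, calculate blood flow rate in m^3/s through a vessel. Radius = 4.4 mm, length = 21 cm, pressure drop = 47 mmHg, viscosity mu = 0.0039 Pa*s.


Q = pi*r^4*dP / (8*mu*L)
r = 0.0044 m, L = 0.21 m
dP = 47 mmHg = 6266.134 Pa
Q = 0.001126 m^3/s


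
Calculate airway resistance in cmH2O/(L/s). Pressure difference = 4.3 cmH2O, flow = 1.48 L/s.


R = dP / flow
R = 4.3 / 1.48
R = 2.905 cmH2O/(L/s)


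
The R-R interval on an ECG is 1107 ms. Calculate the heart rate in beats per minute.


HR = 60 / RR_interval(s)
RR = 1107 ms = 1.107 s
HR = 60 / 1.107 = 54.2 bpm


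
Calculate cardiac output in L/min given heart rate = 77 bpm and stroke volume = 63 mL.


CO = HR * SV
CO = 77 * 63 / 1000
CO = 4.851 L/min


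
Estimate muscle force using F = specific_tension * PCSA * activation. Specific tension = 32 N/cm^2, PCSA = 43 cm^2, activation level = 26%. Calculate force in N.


F = sigma * PCSA * activation
F = 32 * 43 * 0.26
F = 357.8 N


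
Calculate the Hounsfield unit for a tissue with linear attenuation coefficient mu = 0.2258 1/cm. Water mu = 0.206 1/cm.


HU = ((mu_tissue - mu_water) / mu_water) * 1000
HU = ((0.2258 - 0.206) / 0.206) * 1000
HU = 96.12


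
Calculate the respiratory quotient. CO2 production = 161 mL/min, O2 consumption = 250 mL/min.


RQ = VCO2 / VO2
RQ = 161 / 250
RQ = 0.644


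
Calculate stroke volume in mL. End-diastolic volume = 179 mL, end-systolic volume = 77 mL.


SV = EDV - ESV
SV = 179 - 77
SV = 102 mL


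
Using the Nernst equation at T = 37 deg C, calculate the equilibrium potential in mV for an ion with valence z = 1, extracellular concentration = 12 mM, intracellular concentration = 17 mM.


E = (RT/(zF)) * ln(C_out/C_in)
T = 37 + 273.15 = 310.15 K
E = (8.314 * 310.15 / (1 * 96485)) * ln(12/17)
E = -9.309 mV


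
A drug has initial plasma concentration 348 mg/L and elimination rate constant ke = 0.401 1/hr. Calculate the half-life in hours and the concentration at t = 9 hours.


t_half = ln(2) / ke = 0.693147 / 0.401 = 1.729 hr
C(t) = C0 * exp(-ke*t) = 348 * exp(-0.401*9)
C(9) = 9.423 mg/L


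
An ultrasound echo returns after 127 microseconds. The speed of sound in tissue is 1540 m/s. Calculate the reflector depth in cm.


depth = c * t / 2
t = 127 us = 1.2700e-04 s
depth = 1540 * 1.2700e-04 / 2
depth = 0.09779 m = 9.779 cm


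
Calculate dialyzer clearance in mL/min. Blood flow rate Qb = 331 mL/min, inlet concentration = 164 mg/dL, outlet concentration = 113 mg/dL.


K = Qb * (Cb_in - Cb_out) / Cb_in
K = 331 * (164 - 113) / 164
K = 102.9 mL/min


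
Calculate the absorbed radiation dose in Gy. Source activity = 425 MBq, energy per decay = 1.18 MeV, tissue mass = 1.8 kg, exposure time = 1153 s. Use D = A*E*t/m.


A = 425 MBq = 4.2500e+08 Bq
E = 1.18 MeV = 1.89036e-13 J
D = A*E*t/m = 4.2500e+08*1.89036e-13*1153/1.8
D = 0.05146 Gy


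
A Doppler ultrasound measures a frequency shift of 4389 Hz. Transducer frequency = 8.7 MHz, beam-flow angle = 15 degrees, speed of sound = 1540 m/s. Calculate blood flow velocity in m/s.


v = fd * c / (2 * f0 * cos(theta))
v = 4389 * 1540 / (2 * 8.7000e+06 * cos(15))
v = 0.4022 m/s


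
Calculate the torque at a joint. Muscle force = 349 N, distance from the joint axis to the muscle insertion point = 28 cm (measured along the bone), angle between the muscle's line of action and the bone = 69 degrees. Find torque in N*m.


Torque = F * d * sin(theta)   (moment arm = d*sin(theta))
d = 28 cm = 0.28 m
Torque = 349 * 0.28 * sin(69)
Torque = 91.23 N*m


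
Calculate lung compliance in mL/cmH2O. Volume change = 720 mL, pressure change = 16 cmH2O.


C = dV / dP
C = 720 / 16
C = 45 mL/cmH2O


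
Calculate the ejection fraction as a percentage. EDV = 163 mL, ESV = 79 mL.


SV = EDV - ESV = 163 - 79 = 84 mL
EF = SV/EDV * 100 = 84/163 * 100
EF = 51.53%


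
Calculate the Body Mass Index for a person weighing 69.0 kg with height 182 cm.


BMI = weight / height^2
height = 182 cm = 1.82 m
BMI = 69.0 / 1.82^2
BMI = 20.83 kg/m^2


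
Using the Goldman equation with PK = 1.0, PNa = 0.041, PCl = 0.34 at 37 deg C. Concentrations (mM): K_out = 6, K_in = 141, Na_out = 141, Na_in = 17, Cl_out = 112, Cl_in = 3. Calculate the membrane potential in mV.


Vm = (RT/F)*ln((PK*Ko + PNa*Nao + PCl*Cli)/(PK*Ki + PNa*Nai + PCl*Clo))
Numer = 12.801, Denom = 179.777
Vm = -70.61 mV


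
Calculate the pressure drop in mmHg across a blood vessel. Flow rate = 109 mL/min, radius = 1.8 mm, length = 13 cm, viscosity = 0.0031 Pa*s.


dP = 8*mu*L*Q / (pi*r^4)
Q = 109 mL/min = 1.81667e-06 m^3/s
dP = 177.595 Pa = 177.595 / 133.322 mmHg = 1.332 mmHg


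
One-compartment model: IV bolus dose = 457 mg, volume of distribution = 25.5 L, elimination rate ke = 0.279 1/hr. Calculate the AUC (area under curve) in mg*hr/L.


C0 = Dose/Vd = 457/25.5 = 17.9216 mg/L
AUC = C0/ke = 17.9216/0.279
AUC = 64.24 mg*hr/L


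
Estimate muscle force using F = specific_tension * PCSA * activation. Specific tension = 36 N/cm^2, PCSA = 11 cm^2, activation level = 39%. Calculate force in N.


F = sigma * PCSA * activation
F = 36 * 11 * 0.39
F = 154.4 N


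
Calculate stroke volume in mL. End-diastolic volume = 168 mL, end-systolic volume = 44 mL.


SV = EDV - ESV
SV = 168 - 44
SV = 124 mL


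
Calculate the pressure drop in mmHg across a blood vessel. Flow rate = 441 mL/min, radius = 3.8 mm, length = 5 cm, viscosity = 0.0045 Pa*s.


dP = 8*mu*L*Q / (pi*r^4)
Q = 441 mL/min = 7.35e-06 m^3/s
dP = 20.1965 Pa = 20.1965 / 133.322 mmHg = 0.1515 mmHg


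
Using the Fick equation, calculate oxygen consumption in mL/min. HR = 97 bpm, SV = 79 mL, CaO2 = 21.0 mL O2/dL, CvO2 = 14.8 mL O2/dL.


CO = HR*SV = 97*79/1000 = 7.663 L/min
a-v O2 diff = 21.0 - 14.8 = 6.2 mL/dL
VO2 = CO * (CaO2-CvO2) * 10 dL/L
VO2 = 7.663 * 6.2 * 10
VO2 = 475.1 mL/min


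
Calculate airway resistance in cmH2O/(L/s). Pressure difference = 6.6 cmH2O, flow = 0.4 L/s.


R = dP / flow
R = 6.6 / 0.4
R = 16.5 cmH2O/(L/s)


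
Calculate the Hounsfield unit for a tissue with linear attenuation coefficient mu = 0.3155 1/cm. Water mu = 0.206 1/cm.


HU = ((mu_tissue - mu_water) / mu_water) * 1000
HU = ((0.3155 - 0.206) / 0.206) * 1000
HU = 531.6


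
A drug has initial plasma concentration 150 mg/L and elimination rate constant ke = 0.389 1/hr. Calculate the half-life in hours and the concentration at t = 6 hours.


t_half = ln(2) / ke = 0.693147 / 0.389 = 1.782 hr
C(t) = C0 * exp(-ke*t) = 150 * exp(-0.389*6)
C(6) = 14.54 mg/L


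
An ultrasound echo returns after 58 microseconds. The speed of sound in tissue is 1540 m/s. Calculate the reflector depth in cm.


depth = c * t / 2
t = 58 us = 5.8000e-05 s
depth = 1540 * 5.8000e-05 / 2
depth = 0.04466 m = 4.466 cm


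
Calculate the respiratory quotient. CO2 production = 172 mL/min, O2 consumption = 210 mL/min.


RQ = VCO2 / VO2
RQ = 172 / 210
RQ = 0.819


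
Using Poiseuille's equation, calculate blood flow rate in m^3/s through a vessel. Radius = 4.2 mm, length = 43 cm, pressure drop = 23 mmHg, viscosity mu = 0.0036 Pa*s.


Q = pi*r^4*dP / (8*mu*L)
r = 0.0042 m, L = 0.43 m
dP = 23 mmHg = 3066.406 Pa
Q = 2.4206e-04 m^3/s


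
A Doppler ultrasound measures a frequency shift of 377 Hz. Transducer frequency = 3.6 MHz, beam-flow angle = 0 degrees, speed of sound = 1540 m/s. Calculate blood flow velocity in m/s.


v = fd * c / (2 * f0 * cos(theta))
v = 377 * 1540 / (2 * 3.6000e+06 * cos(0))
v = 0.08064 m/s


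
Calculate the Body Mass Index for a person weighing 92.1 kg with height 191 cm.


BMI = weight / height^2
height = 191 cm = 1.91 m
BMI = 92.1 / 1.91^2
BMI = 25.25 kg/m^2


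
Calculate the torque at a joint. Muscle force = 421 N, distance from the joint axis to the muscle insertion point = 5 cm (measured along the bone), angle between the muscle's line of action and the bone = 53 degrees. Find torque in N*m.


Torque = F * d * sin(theta)   (moment arm = d*sin(theta))
d = 5 cm = 0.05 m
Torque = 421 * 0.05 * sin(53)
Torque = 16.81 N*m


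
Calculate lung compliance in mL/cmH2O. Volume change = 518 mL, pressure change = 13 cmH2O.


C = dV / dP
C = 518 / 13
C = 39.85 mL/cmH2O


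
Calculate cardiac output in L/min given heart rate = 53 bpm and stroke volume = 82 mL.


CO = HR * SV
CO = 53 * 82 / 1000
CO = 4.346 L/min


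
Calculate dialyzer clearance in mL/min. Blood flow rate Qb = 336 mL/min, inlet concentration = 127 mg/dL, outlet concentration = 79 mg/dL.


K = Qb * (Cb_in - Cb_out) / Cb_in
K = 336 * (127 - 79) / 127
K = 127 mL/min


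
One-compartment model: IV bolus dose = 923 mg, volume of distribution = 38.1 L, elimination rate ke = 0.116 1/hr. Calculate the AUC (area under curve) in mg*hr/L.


C0 = Dose/Vd = 923/38.1 = 24.2257 mg/L
AUC = C0/ke = 24.2257/0.116
AUC = 208.8 mg*hr/L


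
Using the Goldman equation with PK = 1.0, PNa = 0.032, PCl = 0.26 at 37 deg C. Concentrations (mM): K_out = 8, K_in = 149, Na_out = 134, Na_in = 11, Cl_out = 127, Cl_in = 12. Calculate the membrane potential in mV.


Vm = (RT/F)*ln((PK*Ko + PNa*Nao + PCl*Cli)/(PK*Ki + PNa*Nai + PCl*Clo))
Numer = 15.408, Denom = 182.372
Vm = -66.04 mV


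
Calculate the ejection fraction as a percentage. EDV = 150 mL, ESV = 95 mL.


SV = EDV - ESV = 150 - 95 = 55 mL
EF = SV/EDV * 100 = 55/150 * 100
EF = 36.67%


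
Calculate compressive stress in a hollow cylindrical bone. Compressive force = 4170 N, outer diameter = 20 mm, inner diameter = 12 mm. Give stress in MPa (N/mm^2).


A = pi*(r_o^2 - r_i^2)
r_o = 10 mm, r_i = 6 mm
A = 201.062 mm^2
sigma = F/A = 4170 / 201.062
sigma = 20.74 MPa


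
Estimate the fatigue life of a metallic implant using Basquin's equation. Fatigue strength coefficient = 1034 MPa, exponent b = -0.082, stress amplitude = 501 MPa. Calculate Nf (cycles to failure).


sigma_a = sigma_f' * (2Nf)^b
2Nf = (sigma_a/sigma_f')^(1/b)
2Nf = (501/1034)^(1/-0.082)
2Nf = 6880.1084
Nf = 3440


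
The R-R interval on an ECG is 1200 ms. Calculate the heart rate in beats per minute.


HR = 60 / RR_interval(s)
RR = 1200 ms = 1.2 s
HR = 60 / 1.2 = 50 bpm


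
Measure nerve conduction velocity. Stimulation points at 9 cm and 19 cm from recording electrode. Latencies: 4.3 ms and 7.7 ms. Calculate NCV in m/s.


Distance = (19 - 9) / 100 = 0.1 m
dt = (7.7 - 4.3) / 1000 = 0.0034 s
NCV = dist / dt = 29.41 m/s


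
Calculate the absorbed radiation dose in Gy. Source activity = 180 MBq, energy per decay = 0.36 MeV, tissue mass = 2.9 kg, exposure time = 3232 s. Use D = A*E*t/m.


A = 180 MBq = 1.8000e+08 Bq
E = 0.36 MeV = 5.7672e-14 J
D = A*E*t/m = 1.8000e+08*5.7672e-14*3232/2.9
D = 0.01157 Gy


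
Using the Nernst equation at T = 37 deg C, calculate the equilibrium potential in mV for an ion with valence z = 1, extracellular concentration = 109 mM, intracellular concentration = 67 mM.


E = (RT/(zF)) * ln(C_out/C_in)
T = 37 + 273.15 = 310.15 K
E = (8.314 * 310.15 / (1 * 96485)) * ln(109/67)
E = 13.01 mV


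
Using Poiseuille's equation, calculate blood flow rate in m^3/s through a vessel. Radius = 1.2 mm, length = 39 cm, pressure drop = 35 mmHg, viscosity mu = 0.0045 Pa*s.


Q = pi*r^4*dP / (8*mu*L)
r = 0.0012 m, L = 0.39 m
dP = 35 mmHg = 4666.27 Pa
Q = 2.1651e-06 m^3/s


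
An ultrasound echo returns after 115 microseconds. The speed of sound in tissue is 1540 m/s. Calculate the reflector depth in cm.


depth = c * t / 2
t = 115 us = 1.1500e-04 s
depth = 1540 * 1.1500e-04 / 2
depth = 0.08855 m = 8.855 cm


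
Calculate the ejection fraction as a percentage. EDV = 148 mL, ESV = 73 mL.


SV = EDV - ESV = 148 - 73 = 75 mL
EF = SV/EDV * 100 = 75/148 * 100
EF = 50.68%


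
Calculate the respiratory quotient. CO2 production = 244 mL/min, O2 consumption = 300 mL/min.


RQ = VCO2 / VO2
RQ = 244 / 300
RQ = 0.8133


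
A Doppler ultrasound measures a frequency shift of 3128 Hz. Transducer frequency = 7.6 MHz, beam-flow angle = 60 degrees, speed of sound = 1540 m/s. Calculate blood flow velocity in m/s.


v = fd * c / (2 * f0 * cos(theta))
v = 3128 * 1540 / (2 * 7.6000e+06 * cos(60))
v = 0.6338 m/s


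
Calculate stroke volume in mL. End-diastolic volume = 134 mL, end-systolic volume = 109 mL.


SV = EDV - ESV
SV = 134 - 109
SV = 25 mL


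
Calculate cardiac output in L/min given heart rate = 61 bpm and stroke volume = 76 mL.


CO = HR * SV
CO = 61 * 76 / 1000
CO = 4.636 L/min


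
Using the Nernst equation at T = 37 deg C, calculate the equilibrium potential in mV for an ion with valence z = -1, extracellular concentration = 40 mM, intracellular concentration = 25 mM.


E = (RT/(zF)) * ln(C_out/C_in)
T = 37 + 273.15 = 310.15 K
E = (8.314 * 310.15 / (-1 * 96485)) * ln(40/25)
E = -12.56 mV


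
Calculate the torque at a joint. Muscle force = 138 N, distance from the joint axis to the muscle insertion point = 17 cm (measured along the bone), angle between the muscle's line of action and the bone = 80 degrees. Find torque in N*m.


Torque = F * d * sin(theta)   (moment arm = d*sin(theta))
d = 17 cm = 0.17 m
Torque = 138 * 0.17 * sin(80)
Torque = 23.1 N*m


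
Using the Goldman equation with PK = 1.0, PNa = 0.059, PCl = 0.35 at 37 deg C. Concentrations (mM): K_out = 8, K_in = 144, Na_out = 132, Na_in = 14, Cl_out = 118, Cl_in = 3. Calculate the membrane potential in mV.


Vm = (RT/F)*ln((PK*Ko + PNa*Nao + PCl*Cli)/(PK*Ki + PNa*Nai + PCl*Clo))
Numer = 16.838, Denom = 186.126
Vm = -64.22 mV


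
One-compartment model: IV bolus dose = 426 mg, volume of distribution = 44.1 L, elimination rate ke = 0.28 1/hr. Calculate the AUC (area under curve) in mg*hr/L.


C0 = Dose/Vd = 426/44.1 = 9.65986 mg/L
AUC = C0/ke = 9.65986/0.28
AUC = 34.5 mg*hr/L


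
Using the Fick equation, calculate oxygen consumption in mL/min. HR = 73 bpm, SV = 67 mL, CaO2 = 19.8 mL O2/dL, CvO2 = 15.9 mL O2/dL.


CO = HR*SV = 73*67/1000 = 4.891 L/min
a-v O2 diff = 19.8 - 15.9 = 3.9 mL/dL
VO2 = CO * (CaO2-CvO2) * 10 dL/L
VO2 = 4.891 * 3.9 * 10
VO2 = 190.7 mL/min


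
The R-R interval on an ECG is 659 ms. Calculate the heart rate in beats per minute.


HR = 60 / RR_interval(s)
RR = 659 ms = 0.659 s
HR = 60 / 0.659 = 91.05 bpm


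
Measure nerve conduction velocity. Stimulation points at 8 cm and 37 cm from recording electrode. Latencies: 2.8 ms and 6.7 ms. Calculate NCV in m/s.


Distance = (37 - 8) / 100 = 0.29 m
dt = (6.7 - 2.8) / 1000 = 0.0039 s
NCV = dist / dt = 74.36 m/s


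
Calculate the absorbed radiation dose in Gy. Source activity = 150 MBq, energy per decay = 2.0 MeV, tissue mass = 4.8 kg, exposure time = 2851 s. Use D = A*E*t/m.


A = 150 MBq = 1.5000e+08 Bq
E = 2.0 MeV = 3.204e-13 J
D = A*E*t/m = 1.5000e+08*3.204e-13*2851/4.8
D = 0.02855 Gy


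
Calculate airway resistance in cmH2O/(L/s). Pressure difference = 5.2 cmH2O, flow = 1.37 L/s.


R = dP / flow
R = 5.2 / 1.37
R = 3.796 cmH2O/(L/s)


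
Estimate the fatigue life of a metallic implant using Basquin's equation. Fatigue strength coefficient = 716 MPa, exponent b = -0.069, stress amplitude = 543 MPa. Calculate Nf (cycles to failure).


sigma_a = sigma_f' * (2Nf)^b
2Nf = (sigma_a/sigma_f')^(1/b)
2Nf = (543/716)^(1/-0.069)
2Nf = 55.051722
Nf = 27.53


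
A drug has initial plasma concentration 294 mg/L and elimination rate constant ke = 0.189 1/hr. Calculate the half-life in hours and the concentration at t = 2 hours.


t_half = ln(2) / ke = 0.693147 / 0.189 = 3.667 hr
C(t) = C0 * exp(-ke*t) = 294 * exp(-0.189*2)
C(2) = 201.5 mg/L


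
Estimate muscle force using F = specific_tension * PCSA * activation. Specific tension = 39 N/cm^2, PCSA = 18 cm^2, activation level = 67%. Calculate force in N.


F = sigma * PCSA * activation
F = 39 * 18 * 0.67
F = 470.3 N


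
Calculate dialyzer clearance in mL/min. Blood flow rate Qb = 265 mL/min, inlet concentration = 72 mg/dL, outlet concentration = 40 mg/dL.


K = Qb * (Cb_in - Cb_out) / Cb_in
K = 265 * (72 - 40) / 72
K = 117.8 mL/min


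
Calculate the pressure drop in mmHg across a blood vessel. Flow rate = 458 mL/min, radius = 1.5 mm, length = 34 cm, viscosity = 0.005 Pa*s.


dP = 8*mu*L*Q / (pi*r^4)
Q = 458 mL/min = 7.63333e-06 m^3/s
dP = 6527.37 Pa = 6527.37 / 133.322 mmHg = 48.96 mmHg


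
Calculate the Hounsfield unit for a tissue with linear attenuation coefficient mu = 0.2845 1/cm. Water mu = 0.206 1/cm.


HU = ((mu_tissue - mu_water) / mu_water) * 1000
HU = ((0.2845 - 0.206) / 0.206) * 1000
HU = 381.1


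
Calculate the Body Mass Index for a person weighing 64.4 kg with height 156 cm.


BMI = weight / height^2
height = 156 cm = 1.56 m
BMI = 64.4 / 1.56^2
BMI = 26.46 kg/m^2


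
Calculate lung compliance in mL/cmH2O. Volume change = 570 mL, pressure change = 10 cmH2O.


C = dV / dP
C = 570 / 10
C = 57 mL/cmH2O


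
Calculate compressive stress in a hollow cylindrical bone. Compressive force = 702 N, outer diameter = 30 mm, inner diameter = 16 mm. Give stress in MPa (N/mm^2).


A = pi*(r_o^2 - r_i^2)
r_o = 15 mm, r_i = 8 mm
A = 505.796 mm^2
sigma = F/A = 702 / 505.796
sigma = 1.388 MPa


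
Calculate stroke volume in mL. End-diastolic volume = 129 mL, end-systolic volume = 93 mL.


SV = EDV - ESV
SV = 129 - 93
SV = 36 mL


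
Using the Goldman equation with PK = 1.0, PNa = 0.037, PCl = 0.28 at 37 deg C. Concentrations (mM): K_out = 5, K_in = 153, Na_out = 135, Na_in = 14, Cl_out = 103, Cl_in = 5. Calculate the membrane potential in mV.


Vm = (RT/F)*ln((PK*Ko + PNa*Nao + PCl*Cli)/(PK*Ki + PNa*Nai + PCl*Clo))
Numer = 11.395, Denom = 182.358
Vm = -74.1 mV


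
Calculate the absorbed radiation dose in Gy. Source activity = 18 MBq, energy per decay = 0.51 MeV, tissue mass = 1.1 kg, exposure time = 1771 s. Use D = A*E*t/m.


A = 18 MBq = 1.8000e+07 Bq
E = 0.51 MeV = 8.1702e-14 J
D = A*E*t/m = 1.8000e+07*8.1702e-14*1771/1.1
D = 0.002368 Gy


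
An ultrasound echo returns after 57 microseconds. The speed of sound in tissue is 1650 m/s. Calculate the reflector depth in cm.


depth = c * t / 2
t = 57 us = 5.7000e-05 s
depth = 1650 * 5.7000e-05 / 2
depth = 0.047025 m = 4.7025 cm
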